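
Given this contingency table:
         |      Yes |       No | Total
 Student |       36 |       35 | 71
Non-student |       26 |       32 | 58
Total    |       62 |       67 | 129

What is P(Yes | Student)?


P(Yes | Student) = 36/(36+35) = 36/71

P(Yes|Student) = 36/71 ≈ 50.70%


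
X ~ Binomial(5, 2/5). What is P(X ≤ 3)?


P(X ≤ 3) = Σ P(X=i) for i=0..3
P(X=0) = 243/3125
P(X=1) = 162/625
P(X=2) = 216/625
P(X=3) = 144/625
Sum = 2853/3125

P(X ≤ 3) = 2853/3125 ≈ 91.30%


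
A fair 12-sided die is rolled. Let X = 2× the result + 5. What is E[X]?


E[die] = (1+12)/2 = 13/2
E[X] = 2×13/2 + 5 = 18

E[X] = 18


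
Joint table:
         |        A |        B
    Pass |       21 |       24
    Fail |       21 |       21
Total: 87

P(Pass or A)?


P(Pass∨A) = P(Pass) + P(A) - P(Pass∧A)
= (45 + 42 - 21)/87 = 66/87 = 22/29

P = 22/29 ≈ 75.86%


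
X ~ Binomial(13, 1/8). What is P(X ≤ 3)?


P(X ≤ 3) = Σ P(X=i) for i=0..3
P(X=0) = 96889010407/549755813888
P(X=1) = 179936733613/549755813888
P(X=2) = 77115742977/274877906944
P(X=3) = 40393960607/274877906944
Sum = 127961287797/137438953472

P(X ≤ 3) = 127961287797/137438953472 ≈ 93.10%


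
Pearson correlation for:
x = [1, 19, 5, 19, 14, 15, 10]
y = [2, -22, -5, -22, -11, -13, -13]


n=7, Σx=83, Σy=-84, Σxy=-1338, Σx²=1269, Σy²=1456
r = (7×(-1338) - 83×(-84))/√((7×1269 - 83²)(7×1456 - (-84)²))
= -2394/√(1994×3136) = -2394/√6253184 ≈ -2394/2500.6367 ≈ -0.9574

r ≈ -0.9574


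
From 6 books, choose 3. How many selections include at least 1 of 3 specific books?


Complement: C(6,3) - C(3,3) = 20 - 1 = 19

19


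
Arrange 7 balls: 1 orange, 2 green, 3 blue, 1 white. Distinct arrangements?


7!/(1!×2!×3!×1!) = 420

420


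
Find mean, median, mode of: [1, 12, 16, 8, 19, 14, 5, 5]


Sorted: [1, 5, 5, 8, 12, 14, 16, 19]
Mean = 80/8 = 10
Median = 10
Freq: {1: 1, 12: 1, 16: 1, 8: 1, 19: 1, 14: 1, 5: 2}
Mode: [5]

Mean=10, Median=10, Mode=5


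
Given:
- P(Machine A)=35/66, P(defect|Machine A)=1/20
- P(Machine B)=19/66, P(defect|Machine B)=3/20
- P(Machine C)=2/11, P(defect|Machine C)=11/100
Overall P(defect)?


P(B) = Σ P(B|Aᵢ)×P(Aᵢ)
  1/20×35/66 = 7/264
  3/20×19/66 = 19/440
  11/100×2/11 = 1/50
Sum = 74/825

P(defect) = 74/825 ≈ 8.97%


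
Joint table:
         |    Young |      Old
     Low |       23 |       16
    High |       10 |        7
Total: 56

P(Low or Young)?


P(Low∨Young) = P(Low) + P(Young) - P(Low∧Young)
= (39 + 33 - 23)/56 = 49/56 = 7/8

P = 7/8 ≈ 87.50%


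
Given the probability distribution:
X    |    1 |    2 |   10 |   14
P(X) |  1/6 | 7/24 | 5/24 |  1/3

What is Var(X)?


E[X] = 15/2
E[X²] = 175/2
Var(X) = E[X²] - (E[X])² = 175/2 - 225/4 = 125/4

Var(X) = 125/4 ≈ 31.2500


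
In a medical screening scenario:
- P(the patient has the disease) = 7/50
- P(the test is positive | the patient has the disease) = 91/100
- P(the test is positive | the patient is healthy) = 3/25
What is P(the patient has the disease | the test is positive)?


Using Bayes' theorem:
P(A|B) = P(B|A)·P(A) / P(B)

P(the test is positive) = 91/100 × 7/50 + 3/25 × 43/50
= 637/5000 + 129/1250 = 1153/5000

P(the patient has the disease|the test is positive) = (637/5000) / (1153/5000) = 637/1153

P(the patient has the disease|the test is positive) = 637/1153 ≈ 55.25%


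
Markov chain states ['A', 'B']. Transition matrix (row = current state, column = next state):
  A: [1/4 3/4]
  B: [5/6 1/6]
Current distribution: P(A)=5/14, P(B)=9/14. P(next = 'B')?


P(next=B) = Σᵢ P(now=i)×P(i→B)
= 5/14×3/4 + 9/14×1/6
= 15/56 + 3/28 = 3/8

P = 3/8 ≈ 0.3750


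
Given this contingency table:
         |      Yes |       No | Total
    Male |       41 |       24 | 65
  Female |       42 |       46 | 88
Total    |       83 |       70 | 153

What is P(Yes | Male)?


P(Yes | Male) = 41/(41+24) = 41/65

P(Yes|Male) = 41/65 ≈ 63.08%


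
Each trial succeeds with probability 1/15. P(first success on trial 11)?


Geometric: P(X=11) = (1-p)^(k-1)×p = (14/15)^10×1/15 = 289254654976/8649755859375

P(X=11) = 289254654976/8649755859375 ≈ 3.34%


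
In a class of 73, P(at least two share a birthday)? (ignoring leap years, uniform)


P(all different) = Π(365-i)/365 for i=0..72
= 0.000439
P(match) = 1 - 0.000439 = 0.999561

P ≈ 0.9996 ≈ 99.96%


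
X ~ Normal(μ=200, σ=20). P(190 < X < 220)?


z₁=(190-200)/20=-0.5, z₂=(220-200)/20=1.0
P = Φ(1.0) - Φ(-0.5) = 0.841345 - 0.308538 = 0.532807 ≈ 0.5328

P(190 < X < 220) ≈ 0.5328


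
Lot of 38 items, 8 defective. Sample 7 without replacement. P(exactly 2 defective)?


Hypergeometric: C(8,2)×C(30,5)/C(38,7)
= 28×142506/12620256 = 166257/525844

P(X=2) = 166257/525844 ≈ 31.62%


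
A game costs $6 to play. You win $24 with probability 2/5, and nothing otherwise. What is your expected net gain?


E[gain] = (24-6)×2/5 + (-6)×3/5
= 36/5 - 18/5 = 18/5

Expected net gain = $18/5 ≈ $3.60


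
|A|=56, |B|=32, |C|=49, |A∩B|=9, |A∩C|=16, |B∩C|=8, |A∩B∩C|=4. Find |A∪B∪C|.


|A∪B∪C| = 56+32+49-9-16-8+4 = 108

|A∪B∪C| = 108


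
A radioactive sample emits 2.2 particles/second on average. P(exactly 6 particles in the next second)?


Poisson(λ=2.2): P(X=6) = e^(-λ)×λ^k/k!
= e^(-2.2) × 2.2^6 / 6!
≈ 0.1108031584 × 113.379904 / 720 ≈ 0.017448

P(X=6) ≈ 0.017448 ≈ 1.74%


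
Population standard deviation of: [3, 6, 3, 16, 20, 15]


Mean = 63/6 = 21/2
  (3-21/2)²=225/4
  (6-21/2)²=81/4
  (3-21/2)²=225/4
  (16-21/2)²=121/4
  (20-21/2)²=361/4
  (15-21/2)²=81/4
Σ(x-μ)² = 547/2
σ² = (547/2)/6 = 547/12

σ = √(547/12) ≈ 6.7515


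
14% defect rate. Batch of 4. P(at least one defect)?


P(all good) = (43/50)^4 = 3418801/6250000
P(≥1 defect) = 2831199/6250000

P = 2831199/6250000 ≈ 45.30%


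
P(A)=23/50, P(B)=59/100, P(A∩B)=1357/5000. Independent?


P(A)×P(B) = 1357/5000
P(A∩B) = 1357/5000
Equal ✓ → Independent

Yes, independent


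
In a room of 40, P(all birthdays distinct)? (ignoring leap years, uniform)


P(all different) = Π(365-i)/365 for i=0..39
= (365/365)×(364/365)×...×(326/365)
= 0.108768

P ≈ 0.1088 ≈ 10.88%


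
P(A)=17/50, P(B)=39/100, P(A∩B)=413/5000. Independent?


P(A)×P(B) = 663/5000
P(A∩B) = 413/5000
Not equal → NOT independent

No, not independent


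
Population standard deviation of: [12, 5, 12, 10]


Mean = 39/4
  (12-39/4)²=81/16
  (5-39/4)²=361/16
  (12-39/4)²=81/16
  (10-39/4)²=1/16
Σ(x-μ)² = 131/4
σ² = (131/4)/4 = 131/16

σ = √(131/16) ≈ 2.8614


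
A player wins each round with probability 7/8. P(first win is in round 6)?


Geometric: P(X=6) = (1-p)^(k-1)×p = (1/8)^5×7/8 = 7/262144

P(X=6) = 7/262144 ≈ 0.00%


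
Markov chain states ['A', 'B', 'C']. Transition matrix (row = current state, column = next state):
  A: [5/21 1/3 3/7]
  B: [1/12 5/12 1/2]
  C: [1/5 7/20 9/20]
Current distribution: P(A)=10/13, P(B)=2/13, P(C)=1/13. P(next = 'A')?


P(next=A) = Σᵢ P(now=i)×P(i→A)
= 10/13×5/21 + 2/13×1/12 + 1/13×1/5
= 50/273 + 1/78 + 1/65 = 577/2730

P = 577/2730 ≈ 0.2114


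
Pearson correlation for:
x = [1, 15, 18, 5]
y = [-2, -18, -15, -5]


n=4, Σx=39, Σy=-40, Σxy=-567, Σx²=575, Σy²=578
r = (4×(-567) - 39×(-40))/√((4×575 - 39²)(4×578 - (-40)²))
= -708/√(779×712) = -708/√554648 ≈ -708/744.7469 ≈ -0.9507

r ≈ -0.9507


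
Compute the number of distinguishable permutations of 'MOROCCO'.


Letters: 7, freq: {'M': 1, 'O': 3, 'R': 1, 'C': 2}
7!/(1!×3!×1!×2!) = 5040/12 = 420

420


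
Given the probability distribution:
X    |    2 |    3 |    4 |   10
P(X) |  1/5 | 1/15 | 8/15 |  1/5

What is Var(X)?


E[X] = 71/15
E[X²] = 449/15
Var(X) = E[X²] - (E[X])² = 449/15 - 5041/225 = 1694/225

Var(X) = 1694/225 ≈ 7.5289


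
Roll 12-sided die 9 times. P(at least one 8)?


P(no 8)^9 = (11/12)^9 = 2357947691/5159780352
P(≥1) = 1 - 2357947691/5159780352 = 2801832661/5159780352

P = 2801832661/5159780352 ≈ 54.30%


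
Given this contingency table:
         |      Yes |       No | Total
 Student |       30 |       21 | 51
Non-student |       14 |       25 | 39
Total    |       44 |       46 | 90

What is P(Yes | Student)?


P(Yes | Student) = 30/(30+21) = 30/51 = 10/17

P(Yes|Student) = 10/17 ≈ 58.82%


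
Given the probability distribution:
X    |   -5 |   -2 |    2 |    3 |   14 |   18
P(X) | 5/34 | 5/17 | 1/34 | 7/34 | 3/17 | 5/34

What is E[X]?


E[X] = Σ x·P(X=x)
= (-5)×(5/34) + (-2)×(5/17) + (2)×(1/34) + (3)×(7/34) + (14)×(3/17) + (18)×(5/34)
= 76/17

E[X] = 76/17


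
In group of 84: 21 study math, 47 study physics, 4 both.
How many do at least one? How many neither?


|A∪B| = 21+47-4 = 64
Neither = 84-64 = 20

At least one: 64; Neither: 20


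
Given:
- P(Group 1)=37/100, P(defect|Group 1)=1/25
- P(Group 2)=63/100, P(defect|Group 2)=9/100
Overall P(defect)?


P(B) = Σ P(B|Aᵢ)×P(Aᵢ)
  1/25×37/100 = 37/2500
  9/100×63/100 = 567/10000
Sum = 143/2000

P(defect) = 143/2000 ≈ 7.15%


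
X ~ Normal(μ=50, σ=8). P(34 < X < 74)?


z₁=(34-50)/8=-2.0, z₂=(74-50)/8=3.0
P = Φ(3.0) - Φ(-2.0) = 0.998650 - 0.022750 = 0.975900 ≈ 0.9759

P(34 < X < 74) ≈ 0.9759


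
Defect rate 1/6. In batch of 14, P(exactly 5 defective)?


Binomial: P(X=5) = C(14,5)×p^5×(1-p)^9
= 2002 × 1/7776 × 1953125/10077696 = 1955078125/39182082048

P(X=5) = 1955078125/39182082048 ≈ 4.99%


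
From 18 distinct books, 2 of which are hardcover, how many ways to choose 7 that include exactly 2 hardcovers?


Choose 2 of the 2 hardcovers and 5 of the other 16 books:
C(2,2)×C(16,5) = 1×4368 = 4368

4368


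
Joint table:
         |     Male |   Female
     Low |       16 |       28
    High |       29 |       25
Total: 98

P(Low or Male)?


P(Low∨Male) = P(Low) + P(Male) - P(Low∧Male)
= (44 + 45 - 16)/98 = 73/98

P = 73/98 ≈ 74.49%


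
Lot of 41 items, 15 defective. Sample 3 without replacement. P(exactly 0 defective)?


Hypergeometric: C(15,0)×C(26,3)/C(41,3)
= 1×2600/10660 = 10/41

P(X=0) = 10/41 ≈ 24.39%


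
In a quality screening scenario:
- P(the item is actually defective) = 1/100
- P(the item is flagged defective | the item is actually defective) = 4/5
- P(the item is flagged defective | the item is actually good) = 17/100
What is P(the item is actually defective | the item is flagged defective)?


Using Bayes' theorem:
P(A|B) = P(B|A)·P(A) / P(B)

P(the item is flagged defective) = 4/5 × 1/100 + 17/100 × 99/100
= 1/125 + 1683/10000 = 1763/10000

P(the item is actually defective|the item is flagged defective) = (1/125) / (1763/10000) = 80/1763

P(the item is actually defective|the item is flagged defective) = 80/1763 ≈ 4.54%


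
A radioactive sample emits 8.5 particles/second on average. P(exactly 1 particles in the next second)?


Poisson(λ=8.5): P(X=1) = e^(-λ)×λ^k/k!
= e^(-8.5) × 8.5^1 / 1!
≈ 0.000203468369 × 8.5 / 1 ≈ 0.001729

P(X=1) ≈ 0.001729 ≈ 0.17%


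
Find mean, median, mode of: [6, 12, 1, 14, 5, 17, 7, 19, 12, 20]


Sorted: [1, 5, 6, 7, 12, 12, 14, 17, 19, 20]
Mean = 113/10
Median = 12
Freq: {6: 1, 12: 2, 1: 1, 14: 1, 5: 1, 17: 1, 7: 1, 19: 1, 20: 1}
Mode: [12]

Mean=113/10, Median=12, Mode=12


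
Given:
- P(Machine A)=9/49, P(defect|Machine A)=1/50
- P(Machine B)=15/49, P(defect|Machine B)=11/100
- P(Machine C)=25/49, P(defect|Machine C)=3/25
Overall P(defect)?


P(B) = Σ P(B|Aᵢ)×P(Aᵢ)
  1/50×9/49 = 9/2450
  11/100×15/49 = 33/980
  3/25×25/49 = 3/49
Sum = 69/700

P(defect) = 69/700 ≈ 9.86%


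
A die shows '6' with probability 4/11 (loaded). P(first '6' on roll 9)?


Geometric: P(X=9) = (1-p)^(k-1)×p = (7/11)^8×4/11 = 23059204/2357947691

P(X=9) = 23059204/2357947691 ≈ 0.98%


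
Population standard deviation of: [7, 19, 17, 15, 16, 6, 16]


Mean = 96/7
  (7-96/7)²=2209/49
  (19-96/7)²=1369/49
  (17-96/7)²=529/49
  (15-96/7)²=81/49
  (16-96/7)²=256/49
  (6-96/7)²=2916/49
  (16-96/7)²=256/49
Σ(x-μ)² = 1088/7
σ² = (1088/7)/7 = 1088/49

σ = √(1088/49) ≈ 4.7121


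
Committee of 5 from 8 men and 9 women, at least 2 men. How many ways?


Count by #men:
  2M,3W: C(8,2)×C(9,3)=2352
  3M,2W: C(8,3)×C(9,2)=2016
  4M,1W: C(8,4)×C(9,1)=630
  5M,0W: C(8,5)×C(9,0)=56
Total = 5054

5054


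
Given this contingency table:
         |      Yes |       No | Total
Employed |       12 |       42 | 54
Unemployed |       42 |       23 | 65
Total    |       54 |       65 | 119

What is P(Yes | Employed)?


P(Yes | Employed) = 12/(12+42) = 12/54 = 2/9

P(Yes|Employed) = 2/9 ≈ 22.22%


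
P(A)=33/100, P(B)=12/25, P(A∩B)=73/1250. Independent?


P(A)×P(B) = 99/625
P(A∩B) = 73/1250
Not equal → NOT independent

No, not independent


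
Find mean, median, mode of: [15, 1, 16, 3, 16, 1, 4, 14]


Sorted: [1, 1, 3, 4, 14, 15, 16, 16]
Mean = 70/8 = 35/4
Median = 9
Freq: {15: 1, 1: 2, 16: 2, 3: 1, 4: 1, 14: 1}
Mode: [1, 16]

Mean=35/4, Median=9, Mode=[1, 16]


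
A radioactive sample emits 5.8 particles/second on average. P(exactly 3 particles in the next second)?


Poisson(λ=5.8): P(X=3) = e^(-λ)×λ^k/k!
= e^(-5.8) × 5.8^3 / 3!
≈ 0.003027554745 × 195.112 / 6 ≈ 0.098452

P(X=3) ≈ 0.098452 ≈ 9.85%


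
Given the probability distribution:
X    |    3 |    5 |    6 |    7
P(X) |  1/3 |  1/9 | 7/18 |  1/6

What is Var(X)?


E[X] = 91/18
E[X²] = 503/18
Var(X) = E[X²] - (E[X])² = 503/18 - 8281/324 = 773/324

Var(X) = 773/324 ≈ 2.3858


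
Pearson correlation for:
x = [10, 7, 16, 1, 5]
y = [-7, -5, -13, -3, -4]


n=5, Σx=39, Σy=-32, Σxy=-336, Σx²=431, Σy²=268
r = (5×(-336) - 39×(-32))/√((5×431 - 39²)(5×268 - (-32)²))
= -432/√(634×316) = -432/√200344 ≈ -432/447.5980 ≈ -0.9652

r ≈ -0.9652


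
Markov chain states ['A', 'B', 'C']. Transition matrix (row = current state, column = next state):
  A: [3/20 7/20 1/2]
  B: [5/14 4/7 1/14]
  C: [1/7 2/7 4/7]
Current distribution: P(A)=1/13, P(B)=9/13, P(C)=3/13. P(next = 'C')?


P(next=C) = Σᵢ P(now=i)×P(i→C)
= 1/13×1/2 + 9/13×1/14 + 3/13×4/7
= 1/26 + 9/182 + 12/91 = 20/91

P = 20/91 ≈ 0.2198


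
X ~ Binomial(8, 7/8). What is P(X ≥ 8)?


P(X ≥ 8) = Σ P(X=i) for i=8..8
P(X=8) = 5764801/16777216
Sum = 5764801/16777216

P(X ≥ 8) = 5764801/16777216 ≈ 34.36%


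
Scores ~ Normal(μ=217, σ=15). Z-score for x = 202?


z = (x - μ)/σ = (202 - 217)/15 = -1.0

z = -1.0


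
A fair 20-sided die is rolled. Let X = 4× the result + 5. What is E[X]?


E[die] = (1+20)/2 = 21/2
E[X] = 4×21/2 + 5 = 47

E[X] = 47


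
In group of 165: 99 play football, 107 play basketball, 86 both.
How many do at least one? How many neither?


|A∪B| = 99+107-86 = 120
Neither = 165-120 = 45

At least one: 120; Neither: 45


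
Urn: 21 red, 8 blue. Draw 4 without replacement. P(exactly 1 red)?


Hypergeometric: C(21,1)×C(8,3)/C(29,4)
= 21×56/23751 = 56/1131

P(X=1) = 56/1131 ≈ 4.95%


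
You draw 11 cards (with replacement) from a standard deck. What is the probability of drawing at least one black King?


P(not a black King) = 50/52 = 25/26
P(none in 11 draws) = (25/26)^11 = 2384185791015625/3670344486987776
P(≥1 black King) = 1 - 2384185791015625/3670344486987776 = 1286158695972151/3670344486987776

P = 1286158695972151/3670344486987776 ≈ 35.04%


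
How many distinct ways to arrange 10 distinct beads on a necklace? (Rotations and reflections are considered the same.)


Free circular arrangements: rotations and reflections both identified.
(n-1)!/2 = 9!/2 = 362880/2 = 181440

181440


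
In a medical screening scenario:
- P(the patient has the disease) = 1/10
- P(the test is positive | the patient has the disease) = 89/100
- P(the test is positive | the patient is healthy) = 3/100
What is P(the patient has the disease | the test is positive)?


Using Bayes' theorem:
P(A|B) = P(B|A)·P(A) / P(B)

P(the test is positive) = 89/100 × 1/10 + 3/100 × 9/10
= 89/1000 + 27/1000 = 29/250

P(the patient has the disease|the test is positive) = (89/1000) / (29/250) = 89/116

P(the patient has the disease|the test is positive) = 89/116 ≈ 76.72%


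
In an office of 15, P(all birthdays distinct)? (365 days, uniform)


P(all different) = Π(365-i)/365 for i=0..14
= (365/365)×(364/365)×...×(351/365)
= 0.747099

P ≈ 0.7471 ≈ 74.71%


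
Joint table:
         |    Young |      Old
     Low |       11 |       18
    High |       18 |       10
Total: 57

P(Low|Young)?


P(Low|Young) = 11/(11+18) = 11/29

P = 11/29 ≈ 37.93%


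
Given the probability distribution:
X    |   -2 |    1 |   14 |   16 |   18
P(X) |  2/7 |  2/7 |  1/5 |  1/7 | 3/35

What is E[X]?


E[X] = Σ x·P(X=x)
= (-2)×(2/7) + (1)×(2/7) + (14)×(1/5) + (16)×(1/7) + (18)×(3/35)
= 222/35

E[X] = 222/35


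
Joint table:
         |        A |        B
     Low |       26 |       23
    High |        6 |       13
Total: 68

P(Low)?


P(Low) = (26+23)/68 = 49/68

P(Low) = 49/68 ≈ 72.06%


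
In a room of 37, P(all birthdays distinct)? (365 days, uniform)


P(all different) = Π(365-i)/365 for i=0..36
= (365/365)×(364/365)×...×(329/365)
= 0.151266

P ≈ 0.1513 ≈ 15.13%


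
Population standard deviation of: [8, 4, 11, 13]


Mean = 36/4 = 9
  (8-9)²=1
  (4-9)²=25
  (11-9)²=4
  (13-9)²=16
Σ(x-μ)² = 46
σ² = 46/4 = 23/2

σ = √(23/2) ≈ 3.3912


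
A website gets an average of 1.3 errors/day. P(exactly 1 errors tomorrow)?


Poisson(λ=1.3): P(X=1) = e^(-λ)×λ^k/k!
= e^(-1.3) × 1.3^1 / 1!
≈ 0.272531793 × 1.3 / 1 ≈ 0.354291

P(X=1) ≈ 0.354291 ≈ 35.43%


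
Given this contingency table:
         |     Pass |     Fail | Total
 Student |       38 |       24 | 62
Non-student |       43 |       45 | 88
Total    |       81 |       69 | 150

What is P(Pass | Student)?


P(Pass | Student) = 38/(38+24) = 38/62 = 19/31

P(Pass|Student) = 19/31 ≈ 61.29%


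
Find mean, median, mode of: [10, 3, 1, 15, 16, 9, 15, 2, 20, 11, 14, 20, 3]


Sorted: [1, 2, 3, 3, 9, 10, 11, 14, 15, 15, 16, 20, 20]
Mean = 139/13
Median = 11
Freq: {10: 1, 3: 2, 1: 1, 15: 2, 16: 1, 9: 1, 2: 1, 20: 2, 11: 1, 14: 1}
Mode: [3, 15, 20]

Mean=139/13, Median=11, Mode=[3, 15, 20]


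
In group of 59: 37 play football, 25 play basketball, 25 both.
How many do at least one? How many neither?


|A∪B| = 37+25-25 = 37
Neither = 59-37 = 22

At least one: 37; Neither: 22


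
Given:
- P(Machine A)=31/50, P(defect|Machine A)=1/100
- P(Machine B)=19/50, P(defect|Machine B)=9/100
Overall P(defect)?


P(B) = Σ P(B|Aᵢ)×P(Aᵢ)
  1/100×31/50 = 31/5000
  9/100×19/50 = 171/5000
Sum = 101/2500

P(defect) = 101/2500 ≈ 4.04%


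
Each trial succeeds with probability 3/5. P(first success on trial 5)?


Geometric: P(X=5) = (1-p)^(k-1)×p = (2/5)^4×3/5 = 48/3125

P(X=5) = 48/3125 ≈ 1.54%


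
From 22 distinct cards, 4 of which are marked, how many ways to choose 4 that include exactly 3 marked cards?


Choose 3 of the 4 marked cards and 1 of the other 18 cards:
C(4,3)×C(18,1) = 4×18 = 72

72


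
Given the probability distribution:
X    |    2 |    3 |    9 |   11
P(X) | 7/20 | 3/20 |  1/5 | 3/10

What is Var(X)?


E[X] = 25/4
E[X²] = 221/4
Var(X) = E[X²] - (E[X])² = 221/4 - 625/16 = 259/16

Var(X) = 259/16 ≈ 16.1875


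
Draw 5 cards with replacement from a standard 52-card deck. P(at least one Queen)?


P(not a Queen) = 48/52 = 12/13
P(none in 5 draws) = (12/13)^5 = 248832/371293
P(≥1 Queen) = 1 - 248832/371293 = 122461/371293

P = 122461/371293 ≈ 32.98%


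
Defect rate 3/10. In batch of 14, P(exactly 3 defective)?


Binomial: P(X=3) = C(14,3)×p^3×(1-p)^11
= 364 × 27/1000 × 1977326743/100000000000 = 4858291807551/25000000000000

P(X=3) = 4858291807551/25000000000000 ≈ 19.43%


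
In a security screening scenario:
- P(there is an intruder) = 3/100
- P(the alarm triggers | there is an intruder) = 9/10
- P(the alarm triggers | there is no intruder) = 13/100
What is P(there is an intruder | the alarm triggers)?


Using Bayes' theorem:
P(A|B) = P(B|A)·P(A) / P(B)

P(the alarm triggers) = 9/10 × 3/100 + 13/100 × 97/100
= 27/1000 + 1261/10000 = 1531/10000

P(there is an intruder|the alarm triggers) = (27/1000) / (1531/10000) = 270/1531

P(there is an intruder|the alarm triggers) = 270/1531 ≈ 17.64%


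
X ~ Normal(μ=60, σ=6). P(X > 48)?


z = (48-60)/6 = -2.0
P(X > 48) = 1 - P(Z ≤ -2.0) = 1 - 0.0228 = 0.9772

P(X > 48) ≈ 0.9772


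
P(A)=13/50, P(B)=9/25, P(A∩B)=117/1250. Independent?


P(A)×P(B) = 117/1250
P(A∩B) = 117/1250
Equal ✓ → Independent

Yes, independent


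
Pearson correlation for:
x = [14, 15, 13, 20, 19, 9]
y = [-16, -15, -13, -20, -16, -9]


n=6, Σx=90, Σy=-89, Σxy=-1403, Σx²=1432, Σy²=1387
r = (6×(-1403) - 90×(-89))/√((6×1432 - 90²)(6×1387 - (-89)²))
= -408/√(492×401) = -408/√197292 ≈ -408/444.1756 ≈ -0.9186

r ≈ -0.9186


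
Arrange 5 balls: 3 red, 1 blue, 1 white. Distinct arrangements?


5!/(3!×1!×1!) = 20

20


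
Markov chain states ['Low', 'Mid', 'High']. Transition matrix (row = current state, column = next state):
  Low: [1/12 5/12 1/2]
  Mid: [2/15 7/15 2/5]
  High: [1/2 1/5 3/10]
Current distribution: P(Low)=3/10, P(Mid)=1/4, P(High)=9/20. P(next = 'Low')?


P(next=Low) = Σᵢ P(now=i)×P(i→Low)
= 3/10×1/12 + 1/4×2/15 + 9/20×1/2
= 1/40 + 1/30 + 9/40 = 17/60

P = 17/60 ≈ 0.2833


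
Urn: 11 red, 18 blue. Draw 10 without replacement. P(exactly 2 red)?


Hypergeometric: C(11,2)×C(18,8)/C(29,10)
= 55×43758/20030010 = 561/4669

P(X=2) = 561/4669 ≈ 12.02%


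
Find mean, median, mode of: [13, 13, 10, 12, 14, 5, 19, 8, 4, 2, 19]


Sorted: [2, 4, 5, 8, 10, 12, 13, 13, 14, 19, 19]
Mean = 119/11
Median = 12
Freq: {13: 2, 10: 1, 12: 1, 14: 1, 5: 1, 19: 2, 8: 1, 4: 1, 2: 1}
Mode: [13, 19]

Mean=119/11, Median=12, Mode=[13, 19]


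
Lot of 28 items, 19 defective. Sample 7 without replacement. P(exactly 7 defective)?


Hypergeometric: C(19,7)×C(9,0)/C(28,7)
= 50388×1/1184040 = 323/7590

P(X=7) = 323/7590 ≈ 4.26%


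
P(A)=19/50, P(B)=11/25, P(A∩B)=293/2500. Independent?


P(A)×P(B) = 209/1250
P(A∩B) = 293/2500
Not equal → NOT independent

No, not independent


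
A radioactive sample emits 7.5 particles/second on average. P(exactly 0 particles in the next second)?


Poisson(λ=7.5): P(X=0) = e^(-λ)×λ^k/k!
= e^(-7.5) × 7.5^0 / 0!
≈ 0.0005530843701 × 1 / 1 ≈ 0.000553

P(X=0) ≈ 0.000553 ≈ 0.06%


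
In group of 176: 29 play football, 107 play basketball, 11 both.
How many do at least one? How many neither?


|A∪B| = 29+107-11 = 125
Neither = 176-125 = 51

At least one: 125; Neither: 51


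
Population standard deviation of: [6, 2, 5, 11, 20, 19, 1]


Mean = 64/7
  (6-64/7)²=484/49
  (2-64/7)²=2500/49
  (5-64/7)²=841/49
  (11-64/7)²=169/49
  (20-64/7)²=5776/49
  (19-64/7)²=4761/49
  (1-64/7)²=3249/49
Σ(x-μ)² = 2540/7
σ² = (2540/7)/7 = 2540/49

σ = √(2540/49) ≈ 7.1998


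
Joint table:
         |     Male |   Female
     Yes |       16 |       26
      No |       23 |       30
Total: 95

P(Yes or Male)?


P(Yes∨Male) = P(Yes) + P(Male) - P(Yes∧Male)
= (42 + 39 - 16)/95 = 65/95 = 13/19

P = 13/19 ≈ 68.42%


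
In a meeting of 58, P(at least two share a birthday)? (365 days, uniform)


P(all different) = Π(365-i)/365 for i=0..57
= 0.008335
P(match) = 1 - 0.008335 = 0.991665

P ≈ 0.9917 ≈ 99.17%


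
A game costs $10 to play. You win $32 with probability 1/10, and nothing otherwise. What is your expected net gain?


E[gain] = (32-10)×1/10 + (-10)×9/10
= 11/5 - 9 = -34/5

Expected net gain = $-34/5 ≈ $-6.80


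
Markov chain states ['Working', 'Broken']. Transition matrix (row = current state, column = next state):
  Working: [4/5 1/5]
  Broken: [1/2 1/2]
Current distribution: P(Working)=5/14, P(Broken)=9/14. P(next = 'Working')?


P(next=Working) = Σᵢ P(now=i)×P(i→Working)
= 5/14×4/5 + 9/14×1/2
= 2/7 + 9/28 = 17/28

P = 17/28 ≈ 0.6071


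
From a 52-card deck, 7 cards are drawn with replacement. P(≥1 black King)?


P(not a black King) = 50/52 = 25/26
P(none in 7 draws) = (25/26)^7 = 6103515625/8031810176
P(≥1 black King) = 1 - 6103515625/8031810176 = 1928294551/8031810176

P = 1928294551/8031810176 ≈ 24.01%


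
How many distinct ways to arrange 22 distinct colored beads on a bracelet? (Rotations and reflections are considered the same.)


Free circular arrangements: rotations and reflections both identified.
(n-1)!/2 = 21!/2 = 51090942171709440000/2 = 25545471085854720000

25545471085854720000


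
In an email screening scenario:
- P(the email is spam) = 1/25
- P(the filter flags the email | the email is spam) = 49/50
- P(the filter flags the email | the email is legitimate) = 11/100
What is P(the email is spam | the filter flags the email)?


Using Bayes' theorem:
P(A|B) = P(B|A)·P(A) / P(B)

P(the filter flags the email) = 49/50 × 1/25 + 11/100 × 24/25
= 49/1250 + 66/625 = 181/1250

P(the email is spam|the filter flags the email) = (49/1250) / (181/1250) = 49/181

P(the email is spam|the filter flags the email) = 49/181 ≈ 27.07%


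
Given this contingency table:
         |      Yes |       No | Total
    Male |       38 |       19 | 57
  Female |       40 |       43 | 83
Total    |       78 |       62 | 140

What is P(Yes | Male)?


P(Yes | Male) = 38/(38+19) = 38/57 = 2/3

P(Yes|Male) = 2/3 ≈ 66.67%


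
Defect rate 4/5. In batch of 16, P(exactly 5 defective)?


Binomial: P(X=5) = C(16,5)×p^5×(1-p)^11
= 4368 × 1024/3125 × 1/48828125 = 4472832/152587890625

P(X=5) = 4472832/152587890625 ≈ 0.00%


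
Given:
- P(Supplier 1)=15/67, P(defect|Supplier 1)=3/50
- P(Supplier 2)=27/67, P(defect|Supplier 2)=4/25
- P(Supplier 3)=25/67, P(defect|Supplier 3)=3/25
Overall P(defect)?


P(B) = Σ P(B|Aᵢ)×P(Aᵢ)
  3/50×15/67 = 9/670
  4/25×27/67 = 108/1675
  3/25×25/67 = 3/67
Sum = 411/3350

P(defect) = 411/3350 ≈ 12.27%


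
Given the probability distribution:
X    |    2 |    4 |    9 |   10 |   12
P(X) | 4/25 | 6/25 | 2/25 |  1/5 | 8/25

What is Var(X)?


E[X] = 196/25
E[X²] = 1926/25
Var(X) = E[X²] - (E[X])² = 1926/25 - 38416/625 = 9734/625

Var(X) = 9734/625 ≈ 15.5744


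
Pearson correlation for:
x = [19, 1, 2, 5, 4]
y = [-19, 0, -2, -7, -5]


n=5, Σx=31, Σy=-33, Σxy=-420, Σx²=407, Σy²=439
r = (5×(-420) - 31×(-33))/√((5×407 - 31²)(5×439 - (-33)²))
= -1077/√(1074×1106) = -1077/√1187844 ≈ -1077/1089.8826 ≈ -0.9882

r ≈ -0.9882


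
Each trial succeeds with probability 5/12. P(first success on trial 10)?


Geometric: P(X=10) = (1-p)^(k-1)×p = (7/12)^9×5/12 = 201768035/61917364224

P(X=10) = 201768035/61917364224 ≈ 0.33%


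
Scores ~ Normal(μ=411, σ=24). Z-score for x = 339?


z = (x - μ)/σ = (339 - 411)/24 = -3.0

z = -3.0


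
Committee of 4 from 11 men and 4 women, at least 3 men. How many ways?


Count by #men:
  3M,1W: C(11,3)×C(4,1)=660
  4M,0W: C(11,4)×C(4,0)=330
Total = 990

990


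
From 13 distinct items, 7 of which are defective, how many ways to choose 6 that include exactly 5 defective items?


Choose 5 of the 7 defective items and 1 of the other 6 items:
C(7,5)×C(6,1) = 21×6 = 126

126


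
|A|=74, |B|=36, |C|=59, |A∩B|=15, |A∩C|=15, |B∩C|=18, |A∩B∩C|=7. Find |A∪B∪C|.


|A∪B∪C| = 74+36+59-15-15-18+7 = 128

|A∪B∪C| = 128


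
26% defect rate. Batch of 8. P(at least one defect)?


P(all good) = (37/50)^8 = 3512479453921/39062500000000
P(≥1 defect) = 35550020546079/39062500000000

P = 35550020546079/39062500000000 ≈ 91.01%


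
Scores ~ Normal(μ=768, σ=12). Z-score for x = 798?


z = (x - μ)/σ = (798 - 768)/12 = 2.5

z = 2.5


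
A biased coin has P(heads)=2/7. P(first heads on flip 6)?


Geometric: P(X=6) = (1-p)^(k-1)×p = (5/7)^5×2/7 = 6250/117649

P(X=6) = 6250/117649 ≈ 5.31%


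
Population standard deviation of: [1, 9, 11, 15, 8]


Mean = 44/5
  (1-44/5)²=1521/25
  (9-44/5)²=1/25
  (11-44/5)²=121/25
  (15-44/5)²=961/25
  (8-44/5)²=16/25
Σ(x-μ)² = 524/5
σ² = (524/5)/5 = 524/25

σ = √(524/25) ≈ 4.5782


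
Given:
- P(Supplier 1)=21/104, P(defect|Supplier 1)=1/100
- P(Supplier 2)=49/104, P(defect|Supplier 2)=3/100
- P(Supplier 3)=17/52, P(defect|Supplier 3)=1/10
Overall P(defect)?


P(B) = Σ P(B|Aᵢ)×P(Aᵢ)
  1/100×21/104 = 21/10400
  3/100×49/104 = 147/10400
  1/10×17/52 = 17/520
Sum = 127/2600

P(defect) = 127/2600 ≈ 4.88%


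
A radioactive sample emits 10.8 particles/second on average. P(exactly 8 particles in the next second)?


Poisson(λ=10.8): P(X=8) = e^(-λ)×λ^k/k!
= e^(-10.8) × 10.8^8 / 8!
≈ 2.039950341e-05 × 185093021.028 / 40320 ≈ 0.093646

P(X=8) ≈ 0.093646 ≈ 9.36%


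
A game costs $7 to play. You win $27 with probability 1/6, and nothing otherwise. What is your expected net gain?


E[gain] = (27-7)×1/6 + (-7)×5/6
= 10/3 - 35/6 = -5/2

Expected net gain = $-5/2 ≈ $-2.50


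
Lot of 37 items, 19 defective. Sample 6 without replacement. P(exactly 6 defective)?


Hypergeometric: C(19,6)×C(18,0)/C(37,6)
= 27132×1/2324784 = 19/1628

P(X=6) = 19/1628 ≈ 1.17%


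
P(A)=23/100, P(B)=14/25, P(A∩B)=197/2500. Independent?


P(A)×P(B) = 161/1250
P(A∩B) = 197/2500
Not equal → NOT independent

No, not independent


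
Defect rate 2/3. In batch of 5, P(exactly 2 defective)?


Binomial: P(X=2) = C(5,2)×p^2×(1-p)^3
= 10 × 4/9 × 1/27 = 40/243

P(X=2) = 40/243 ≈ 16.46%


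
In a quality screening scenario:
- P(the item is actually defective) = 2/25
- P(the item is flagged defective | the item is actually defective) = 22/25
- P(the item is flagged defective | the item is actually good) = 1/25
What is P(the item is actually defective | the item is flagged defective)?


Using Bayes' theorem:
P(A|B) = P(B|A)·P(A) / P(B)

P(the item is flagged defective) = 22/25 × 2/25 + 1/25 × 23/25
= 44/625 + 23/625 = 67/625

P(the item is actually defective|the item is flagged defective) = (44/625) / (67/625) = 44/67

P(the item is actually defective|the item is flagged defective) = 44/67 ≈ 65.67%


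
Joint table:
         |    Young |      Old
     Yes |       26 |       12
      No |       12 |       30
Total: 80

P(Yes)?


P(Yes) = (26+12)/80 = 38/80 = 19/40

P(Yes) = 19/40 ≈ 47.50%


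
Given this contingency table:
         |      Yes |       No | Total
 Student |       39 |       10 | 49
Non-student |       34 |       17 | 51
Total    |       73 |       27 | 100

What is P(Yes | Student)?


P(Yes | Student) = 39/(39+10) = 39/49

P(Yes|Student) = 39/49 ≈ 79.59%


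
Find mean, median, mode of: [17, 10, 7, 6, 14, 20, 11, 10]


Sorted: [6, 7, 10, 10, 11, 14, 17, 20]
Mean = 95/8
Median = 21/2
Freq: {17: 1, 10: 2, 7: 1, 6: 1, 14: 1, 20: 1, 11: 1}
Mode: [10]

Mean=95/8, Median=21/2, Mode=10


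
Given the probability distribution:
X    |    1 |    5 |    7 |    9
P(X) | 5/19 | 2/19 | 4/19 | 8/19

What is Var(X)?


E[X] = 115/19
E[X²] = 899/19
Var(X) = E[X²] - (E[X])² = 899/19 - 13225/361 = 3856/361

Var(X) = 3856/361 ≈ 10.6814


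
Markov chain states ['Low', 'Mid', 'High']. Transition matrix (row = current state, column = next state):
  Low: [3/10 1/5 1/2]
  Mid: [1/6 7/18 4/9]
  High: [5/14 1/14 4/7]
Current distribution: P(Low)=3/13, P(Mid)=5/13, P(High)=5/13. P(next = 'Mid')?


P(next=Mid) = Σᵢ P(now=i)×P(i→Mid)
= 3/13×1/5 + 5/13×7/18 + 5/13×1/14
= 3/65 + 35/234 + 5/182 = 914/4095

P = 914/4095 ≈ 0.2232


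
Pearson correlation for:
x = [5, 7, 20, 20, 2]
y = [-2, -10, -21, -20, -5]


n=5, Σx=54, Σy=-58, Σxy=-910, Σx²=878, Σy²=970
r = (5×(-910) - 54×(-58))/√((5×878 - 54²)(5×970 - (-58)²))
= -1418/√(1474×1486) = -1418/√2190364 ≈ -1418/1479.9878 ≈ -0.9581

r ≈ -0.9581


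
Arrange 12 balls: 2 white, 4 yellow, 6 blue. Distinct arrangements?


12!/(2!×4!×6!) = 13860

13860


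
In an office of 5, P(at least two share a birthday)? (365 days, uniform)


P(all different) = Π(365-i)/365 for i=0..4
= 0.972864
P(match) = 1 - 0.972864 = 0.027136

P ≈ 0.0271 ≈ 2.71%


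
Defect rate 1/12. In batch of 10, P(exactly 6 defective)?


Binomial: P(X=6) = C(10,6)×p^6×(1-p)^4
= 210 × 1/2985984 × 14641/20736 = 512435/10319560704

P(X=6) = 512435/10319560704 ≈ 0.00%


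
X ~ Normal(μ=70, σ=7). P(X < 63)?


z = (63-70)/7 = -1.0
P(Z < -1.0) = 0.1587

P(X < 63) ≈ 0.1587


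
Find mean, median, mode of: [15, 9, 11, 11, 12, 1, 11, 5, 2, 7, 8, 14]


Sorted: [1, 2, 5, 7, 8, 9, 11, 11, 11, 12, 14, 15]
Mean = 106/12 = 53/6
Median = 10
Freq: {15: 1, 9: 1, 11: 3, 12: 1, 1: 1, 5: 1, 2: 1, 7: 1, 8: 1, 14: 1}
Mode: [11]

Mean=53/6, Median=10, Mode=11


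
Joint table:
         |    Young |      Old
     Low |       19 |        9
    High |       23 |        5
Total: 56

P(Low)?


P(Low) = (19+9)/56 = 28/56 = 1/2

P(Low) = 1/2 ≈ 50.00%


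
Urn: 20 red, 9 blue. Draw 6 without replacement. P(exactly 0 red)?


Hypergeometric: C(20,0)×C(9,6)/C(29,6)
= 1×84/475020 = 1/5655

P(X=0) = 1/5655 ≈ 0.02%


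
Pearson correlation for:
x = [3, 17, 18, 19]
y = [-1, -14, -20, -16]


n=4, Σx=57, Σy=-51, Σxy=-905, Σx²=983, Σy²=853
r = (4×(-905) - 57×(-51))/√((4×983 - 57²)(4×853 - (-51)²))
= -713/√(683×811) = -713/√553913 ≈ -713/744.2533 ≈ -0.9580

r ≈ -0.9580


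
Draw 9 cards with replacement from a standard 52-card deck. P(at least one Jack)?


P(not a Jack) = 48/52 = 12/13
P(none in 9 draws) = (12/13)^9 = 5159780352/10604499373
P(≥1 Jack) = 1 - 5159780352/10604499373 = 5444719021/10604499373

P = 5444719021/10604499373 ≈ 51.34%


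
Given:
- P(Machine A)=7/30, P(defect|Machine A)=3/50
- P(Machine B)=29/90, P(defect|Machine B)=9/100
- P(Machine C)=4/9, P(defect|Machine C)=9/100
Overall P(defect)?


P(B) = Σ P(B|Aᵢ)×P(Aᵢ)
  3/50×7/30 = 7/500
  9/100×29/90 = 29/1000
  9/100×4/9 = 1/25
Sum = 83/1000

P(defect) = 83/1000 ≈ 8.30%


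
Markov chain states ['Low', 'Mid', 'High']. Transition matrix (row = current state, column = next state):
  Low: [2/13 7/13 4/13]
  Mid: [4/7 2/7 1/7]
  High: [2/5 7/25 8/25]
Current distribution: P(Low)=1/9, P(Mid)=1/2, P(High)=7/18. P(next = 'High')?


P(next=High) = Σᵢ P(now=i)×P(i→High)
= 1/9×4/13 + 1/2×1/7 + 7/18×8/25
= 4/117 + 1/14 + 28/225 = 9421/40950

P = 9421/40950 ≈ 0.2301


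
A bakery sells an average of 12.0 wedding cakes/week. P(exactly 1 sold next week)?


Poisson(λ=12.0): P(X=1) = e^(-λ)×λ^k/k!
= e^(-12.0) × 12.0^1 / 1!
≈ 6.144212353e-06 × 12 / 1 ≈ 0.000074

P(X=1) ≈ 0.000074 ≈ 0.01%


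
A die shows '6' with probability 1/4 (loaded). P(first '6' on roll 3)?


Geometric: P(X=3) = (1-p)^(k-1)×p = (3/4)^2×1/4 = 9/64

P(X=3) = 9/64 ≈ 14.06%


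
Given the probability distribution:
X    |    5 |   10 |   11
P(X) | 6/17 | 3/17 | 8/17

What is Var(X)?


E[X] = 148/17
E[X²] = 1418/17
Var(X) = E[X²] - (E[X])² = 1418/17 - 21904/289 = 2202/289

Var(X) = 2202/289 ≈ 7.6194


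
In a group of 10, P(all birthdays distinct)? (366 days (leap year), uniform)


P(all different) = Π(366-i)/366 for i=0..9
= (366/366)×(365/366)×...×(357/366)
= 0.883355

P ≈ 0.8834 ≈ 88.34%


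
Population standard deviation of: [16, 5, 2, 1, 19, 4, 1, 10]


Mean = 58/8 = 29/4
  (16-29/4)²=1225/16
  (5-29/4)²=81/16
  (2-29/4)²=441/16
  (1-29/4)²=625/16
  (19-29/4)²=2209/16
  (4-29/4)²=169/16
  (1-29/4)²=625/16
  (10-29/4)²=121/16
Σ(x-μ)² = 687/2
σ² = (687/2)/8 = 687/16

σ = √(687/16) ≈ 6.5527


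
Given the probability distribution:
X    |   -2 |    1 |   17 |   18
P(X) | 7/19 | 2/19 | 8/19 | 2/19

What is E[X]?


E[X] = Σ x·P(X=x)
= (-2)×(7/19) + (1)×(2/19) + (17)×(8/19) + (18)×(2/19)
= 160/19

E[X] = 160/19


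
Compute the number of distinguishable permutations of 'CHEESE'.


Letters: 6, freq: {'C': 1, 'H': 1, 'E': 3, 'S': 1}
6!/(1!×1!×3!×1!) = 720/6 = 120

120


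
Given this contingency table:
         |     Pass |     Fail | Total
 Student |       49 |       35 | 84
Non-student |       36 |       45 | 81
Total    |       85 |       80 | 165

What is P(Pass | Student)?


P(Pass | Student) = 49/(49+35) = 49/84 = 7/12

P(Pass|Student) = 7/12 ≈ 58.33%


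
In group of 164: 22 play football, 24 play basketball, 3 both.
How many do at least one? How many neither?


|A∪B| = 22+24-3 = 43
Neither = 164-43 = 121

At least one: 43; Neither: 121


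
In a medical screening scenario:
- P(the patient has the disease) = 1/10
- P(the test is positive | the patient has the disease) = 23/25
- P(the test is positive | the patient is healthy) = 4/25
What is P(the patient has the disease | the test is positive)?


Using Bayes' theorem:
P(A|B) = P(B|A)·P(A) / P(B)

P(the test is positive) = 23/25 × 1/10 + 4/25 × 9/10
= 23/250 + 18/125 = 59/250

P(the patient has the disease|the test is positive) = (23/250) / (59/250) = 23/59

P(the patient has the disease|the test is positive) = 23/59 ≈ 38.98%


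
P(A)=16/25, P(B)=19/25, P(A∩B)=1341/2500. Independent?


P(A)×P(B) = 304/625
P(A∩B) = 1341/2500
Not equal → NOT independent

No, not independent


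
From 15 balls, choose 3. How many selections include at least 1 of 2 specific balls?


Complement: C(15,3) - C(13,3) = 455 - 286 = 169

169


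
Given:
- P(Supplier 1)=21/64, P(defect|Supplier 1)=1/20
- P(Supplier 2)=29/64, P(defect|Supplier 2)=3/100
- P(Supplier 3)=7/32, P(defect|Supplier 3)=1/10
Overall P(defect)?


P(B) = Σ P(B|Aᵢ)×P(Aᵢ)
  1/20×21/64 = 21/1280
  3/100×29/64 = 87/6400
  1/10×7/32 = 7/320
Sum = 83/1600

P(defect) = 83/1600 ≈ 5.19%


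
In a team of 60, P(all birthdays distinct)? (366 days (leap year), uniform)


P(all different) = Π(366-i)/366 for i=0..59
= (366/366)×(365/366)×...×(307/366)
= 0.005966

P ≈ 0.0060 ≈ 0.60%


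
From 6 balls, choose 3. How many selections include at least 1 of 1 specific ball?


Complement: C(6,3) - C(5,3) = 20 - 10 = 10

10


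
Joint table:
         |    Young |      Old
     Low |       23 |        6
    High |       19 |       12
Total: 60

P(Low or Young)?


P(Low∨Young) = P(Low) + P(Young) - P(Low∧Young)
= (29 + 42 - 23)/60 = 48/60 = 4/5

P = 4/5 ≈ 80.00%


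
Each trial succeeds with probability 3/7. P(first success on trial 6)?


Geometric: P(X=6) = (1-p)^(k-1)×p = (4/7)^5×3/7 = 3072/117649

P(X=6) = 3072/117649 ≈ 2.61%


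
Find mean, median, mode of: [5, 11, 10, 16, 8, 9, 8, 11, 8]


Sorted: [5, 8, 8, 8, 9, 10, 11, 11, 16]
Mean = 86/9
Median = 9
Freq: {5: 1, 11: 2, 10: 1, 16: 1, 8: 3, 9: 1}
Mode: [8]

Mean=86/9, Median=9, Mode=8


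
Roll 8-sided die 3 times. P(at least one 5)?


P(no 5)^3 = (7/8)^3 = 343/512
P(≥1) = 1 - 343/512 = 169/512

P = 169/512 ≈ 33.01%


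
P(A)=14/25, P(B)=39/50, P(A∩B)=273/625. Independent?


P(A)×P(B) = 273/625
P(A∩B) = 273/625
Equal ✓ → Independent

Yes, independent


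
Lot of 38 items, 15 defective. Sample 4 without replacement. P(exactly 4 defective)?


Hypergeometric: C(15,4)×C(23,0)/C(38,4)
= 1365×1/73815 = 13/703

P(X=4) = 13/703 ≈ 1.85%


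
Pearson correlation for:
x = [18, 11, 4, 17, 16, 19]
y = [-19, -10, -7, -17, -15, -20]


n=6, Σx=85, Σy=-88, Σxy=-1389, Σx²=1367, Σy²=1424
r = (6×(-1389) - 85×(-88))/√((6×1367 - 85²)(6×1424 - (-88)²))
= -854/√(977×800) = -854/√781600 ≈ -854/884.0814 ≈ -0.9660

r ≈ -0.9660


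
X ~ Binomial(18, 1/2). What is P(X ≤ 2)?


P(X ≤ 2) = Σ P(X=i) for i=0..2
P(X=0) = 1/262144
P(X=1) = 9/131072
P(X=2) = 153/262144
Sum = 43/65536

P(X ≤ 2) = 43/65536 ≈ 0.07%
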